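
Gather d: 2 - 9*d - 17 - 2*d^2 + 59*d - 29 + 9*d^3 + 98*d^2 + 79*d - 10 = 9*d^3 + 96*d^2 + 129*d - 54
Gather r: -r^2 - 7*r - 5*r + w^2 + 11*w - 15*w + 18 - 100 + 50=-r^2 - 12*r + w^2 - 4*w - 32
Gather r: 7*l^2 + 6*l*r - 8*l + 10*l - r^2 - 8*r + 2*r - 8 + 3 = 7*l^2 + 2*l - r^2 + r*(6*l - 6) - 5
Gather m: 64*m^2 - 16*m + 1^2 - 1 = 64*m^2 - 16*m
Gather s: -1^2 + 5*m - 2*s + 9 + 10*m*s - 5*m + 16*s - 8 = s*(10*m + 14)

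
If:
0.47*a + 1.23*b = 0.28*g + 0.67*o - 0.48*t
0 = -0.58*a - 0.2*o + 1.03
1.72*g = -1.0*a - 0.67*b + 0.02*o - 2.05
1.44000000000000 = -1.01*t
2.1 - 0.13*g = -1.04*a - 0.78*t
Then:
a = -1.25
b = 5.27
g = -2.41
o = 8.78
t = -1.43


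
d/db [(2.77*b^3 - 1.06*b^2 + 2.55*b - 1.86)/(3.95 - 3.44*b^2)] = (-9.5288*b^4 + 41.5965*b^2 - 21.1708*b + 10.0725)/(11.8336*b^4 - 27.176*b^2 + 15.6025)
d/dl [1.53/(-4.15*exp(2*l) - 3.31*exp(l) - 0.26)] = (12.699*exp(l) + 5.0643)*exp(l)/(4.15*exp(2*l) + 3.31*exp(l) + 0.26)^2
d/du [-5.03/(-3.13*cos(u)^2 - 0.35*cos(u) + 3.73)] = (31.4878*cos(u) + 1.7605)*sin(u)/(3.13*cos(u)^2 + 0.35*cos(u) - 3.73)^2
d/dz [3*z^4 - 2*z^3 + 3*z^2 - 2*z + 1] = 12*z^3 - 6*z^2 + 6*z - 2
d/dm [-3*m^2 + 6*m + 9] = 6 - 6*m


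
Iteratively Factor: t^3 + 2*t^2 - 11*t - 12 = (t + 4)*(t^2 - 2*t - 3) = (t - 3)*(t + 4)*(t + 1)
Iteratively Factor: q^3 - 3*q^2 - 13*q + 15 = (q - 5)*(q^2 + 2*q - 3) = (q - 5)*(q + 3)*(q - 1)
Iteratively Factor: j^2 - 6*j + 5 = (j - 5)*(j - 1)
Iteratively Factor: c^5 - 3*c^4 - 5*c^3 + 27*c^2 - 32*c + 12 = (c + 3)*(c^4 - 6*c^3 + 13*c^2 - 12*c + 4) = (c - 1)*(c + 3)*(c^3 - 5*c^2 + 8*c - 4) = (c - 1)^2*(c + 3)*(c^2 - 4*c + 4) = (c - 2)*(c - 1)^2*(c + 3)*(c - 2)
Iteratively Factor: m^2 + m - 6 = (m + 3)*(m - 2)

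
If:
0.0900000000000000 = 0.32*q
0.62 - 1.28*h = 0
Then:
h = 0.48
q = 0.28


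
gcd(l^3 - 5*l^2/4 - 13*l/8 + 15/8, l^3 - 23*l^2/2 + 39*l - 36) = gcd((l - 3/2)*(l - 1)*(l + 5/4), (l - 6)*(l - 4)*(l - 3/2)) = l - 3/2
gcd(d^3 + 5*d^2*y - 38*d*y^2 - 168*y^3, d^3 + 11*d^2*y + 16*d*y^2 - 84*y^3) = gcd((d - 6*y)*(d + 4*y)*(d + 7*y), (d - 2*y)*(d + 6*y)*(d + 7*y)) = d + 7*y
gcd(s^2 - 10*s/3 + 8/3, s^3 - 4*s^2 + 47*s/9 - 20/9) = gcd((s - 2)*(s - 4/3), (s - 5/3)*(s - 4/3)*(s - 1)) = s - 4/3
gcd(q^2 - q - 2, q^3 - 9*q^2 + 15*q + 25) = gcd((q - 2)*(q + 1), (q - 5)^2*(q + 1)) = q + 1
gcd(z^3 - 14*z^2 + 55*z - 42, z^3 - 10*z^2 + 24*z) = z - 6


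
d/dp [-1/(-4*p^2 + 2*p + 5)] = 2*(1 - 4*p)/(-4*p^2 + 2*p + 5)^2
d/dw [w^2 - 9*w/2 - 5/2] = 2*w - 9/2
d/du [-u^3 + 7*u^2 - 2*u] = -3*u^2 + 14*u - 2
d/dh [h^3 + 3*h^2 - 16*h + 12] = 3*h^2 + 6*h - 16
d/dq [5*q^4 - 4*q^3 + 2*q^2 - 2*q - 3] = 20*q^3 - 12*q^2 + 4*q - 2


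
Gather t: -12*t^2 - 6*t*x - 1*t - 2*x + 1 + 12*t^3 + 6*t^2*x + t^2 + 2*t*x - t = 12*t^3 + t^2*(6*x - 11) + t*(-4*x - 2) - 2*x + 1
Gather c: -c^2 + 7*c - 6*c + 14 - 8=-c^2 + c + 6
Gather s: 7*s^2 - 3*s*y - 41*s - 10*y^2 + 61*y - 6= 7*s^2 + s*(-3*y - 41) - 10*y^2 + 61*y - 6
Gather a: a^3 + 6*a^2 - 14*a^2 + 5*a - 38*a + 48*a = a^3 - 8*a^2 + 15*a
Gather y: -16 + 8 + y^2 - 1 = y^2 - 9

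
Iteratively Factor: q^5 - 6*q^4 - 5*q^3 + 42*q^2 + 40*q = (q - 5)*(q^4 - q^3 - 10*q^2 - 8*q) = (q - 5)*(q + 1)*(q^3 - 2*q^2 - 8*q) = (q - 5)*(q - 4)*(q + 1)*(q^2 + 2*q) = q*(q - 5)*(q - 4)*(q + 1)*(q + 2)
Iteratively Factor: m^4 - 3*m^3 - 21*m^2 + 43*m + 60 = (m + 4)*(m^3 - 7*m^2 + 7*m + 15) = (m - 3)*(m + 4)*(m^2 - 4*m - 5) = (m - 3)*(m + 1)*(m + 4)*(m - 5)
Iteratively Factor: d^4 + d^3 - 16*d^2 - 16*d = (d + 4)*(d^3 - 3*d^2 - 4*d) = d*(d + 4)*(d^2 - 3*d - 4) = d*(d + 1)*(d + 4)*(d - 4)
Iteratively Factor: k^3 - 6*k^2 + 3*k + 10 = (k + 1)*(k^2 - 7*k + 10) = (k - 2)*(k + 1)*(k - 5)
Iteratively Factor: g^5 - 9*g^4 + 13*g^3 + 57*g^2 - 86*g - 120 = (g + 1)*(g^4 - 10*g^3 + 23*g^2 + 34*g - 120) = (g - 5)*(g + 1)*(g^3 - 5*g^2 - 2*g + 24) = (g - 5)*(g - 4)*(g + 1)*(g^2 - g - 6) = (g - 5)*(g - 4)*(g + 1)*(g + 2)*(g - 3)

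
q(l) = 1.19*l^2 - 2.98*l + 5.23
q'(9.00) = 18.44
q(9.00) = 74.80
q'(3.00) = 4.16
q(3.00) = 7.00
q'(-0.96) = -5.26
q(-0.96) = 9.19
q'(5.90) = 11.06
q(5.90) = 29.07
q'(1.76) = 1.21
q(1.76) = 3.67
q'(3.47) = 5.28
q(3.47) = 9.22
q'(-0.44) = -4.03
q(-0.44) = 6.77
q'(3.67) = 5.75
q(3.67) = 10.32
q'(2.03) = 1.85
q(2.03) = 4.08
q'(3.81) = 6.09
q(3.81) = 11.15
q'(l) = 2.38*l - 2.98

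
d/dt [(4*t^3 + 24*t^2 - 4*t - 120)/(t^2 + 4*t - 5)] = 4*(t^2 - 2*t + 5)/(t^2 - 2*t + 1)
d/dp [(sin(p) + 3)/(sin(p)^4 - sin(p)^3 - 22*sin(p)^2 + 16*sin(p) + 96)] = (-3*sin(p)^4 - 10*sin(p)^3 + 31*sin(p)^2 + 132*sin(p) + 48)*cos(p)/(sin(p)^4 - sin(p)^3 - 22*sin(p)^2 + 16*sin(p) + 96)^2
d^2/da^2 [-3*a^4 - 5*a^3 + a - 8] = 6*a*(-6*a - 5)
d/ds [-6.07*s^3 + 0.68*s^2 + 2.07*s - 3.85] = -18.21*s^2 + 1.36*s + 2.07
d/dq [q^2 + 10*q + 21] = 2*q + 10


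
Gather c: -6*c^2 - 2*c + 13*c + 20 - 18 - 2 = -6*c^2 + 11*c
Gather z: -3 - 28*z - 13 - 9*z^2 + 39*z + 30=-9*z^2 + 11*z + 14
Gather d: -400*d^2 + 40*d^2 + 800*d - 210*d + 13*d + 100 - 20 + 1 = -360*d^2 + 603*d + 81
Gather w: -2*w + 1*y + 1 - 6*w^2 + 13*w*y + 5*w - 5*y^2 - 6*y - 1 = -6*w^2 + w*(13*y + 3) - 5*y^2 - 5*y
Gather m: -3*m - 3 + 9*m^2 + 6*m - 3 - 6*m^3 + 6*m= -6*m^3 + 9*m^2 + 9*m - 6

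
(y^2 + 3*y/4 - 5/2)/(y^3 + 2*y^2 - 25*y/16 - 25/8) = 4/(4*y + 5)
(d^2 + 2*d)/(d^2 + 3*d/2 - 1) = 2*d/(2*d - 1)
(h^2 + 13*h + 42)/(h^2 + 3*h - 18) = (h + 7)/(h - 3)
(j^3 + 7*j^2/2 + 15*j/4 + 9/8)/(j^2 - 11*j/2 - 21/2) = (j^2 + 2*j + 3/4)/(j - 7)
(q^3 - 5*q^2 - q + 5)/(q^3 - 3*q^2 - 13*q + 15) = (q + 1)/(q + 3)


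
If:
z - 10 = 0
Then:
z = 10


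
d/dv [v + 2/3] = 1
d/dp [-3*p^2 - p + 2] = -6*p - 1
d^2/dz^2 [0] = 0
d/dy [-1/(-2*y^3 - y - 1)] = (-6*y^2 - 1)/(2*y^3 + y + 1)^2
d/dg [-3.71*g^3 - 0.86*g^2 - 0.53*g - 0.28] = -11.13*g^2 - 1.72*g - 0.53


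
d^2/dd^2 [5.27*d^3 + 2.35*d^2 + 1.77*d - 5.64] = 31.62*d + 4.7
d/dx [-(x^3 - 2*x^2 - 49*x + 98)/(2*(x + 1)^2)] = (-x^3 - 3*x^2 - 45*x + 245)/(2*(x^3 + 3*x^2 + 3*x + 1))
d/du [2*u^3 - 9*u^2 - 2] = 6*u*(u - 3)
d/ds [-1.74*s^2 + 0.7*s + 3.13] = 0.7 - 3.48*s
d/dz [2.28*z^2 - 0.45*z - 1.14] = 4.56*z - 0.45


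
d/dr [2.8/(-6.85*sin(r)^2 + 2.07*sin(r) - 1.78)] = (38.36*sin(r) - 5.796)*cos(r)/(6.85*sin(r)^2 - 2.07*sin(r) + 1.78)^2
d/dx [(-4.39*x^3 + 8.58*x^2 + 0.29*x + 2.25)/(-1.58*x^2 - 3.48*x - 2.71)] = (6.9362*x^4 + 30.5544*x^3 + 6.29049999999999*x^2 - 39.3936*x + 7.0441)/(2.4964*x^4 + 10.9968*x^3 + 20.674*x^2 + 18.8616*x + 7.3441)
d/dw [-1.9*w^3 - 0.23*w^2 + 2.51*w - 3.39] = -5.7*w^2 - 0.46*w + 2.51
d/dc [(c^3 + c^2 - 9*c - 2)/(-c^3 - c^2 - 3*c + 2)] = 12*(-2*c^3 - c^2 - 2)/(c^6 + 2*c^5 + 7*c^4 + 2*c^3 + 5*c^2 - 12*c + 4)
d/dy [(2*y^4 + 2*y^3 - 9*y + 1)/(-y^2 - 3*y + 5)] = (-4*y^5 - 20*y^4 + 28*y^3 + 21*y^2 + 2*y - 42)/(y^4 + 6*y^3 - y^2 - 30*y + 25)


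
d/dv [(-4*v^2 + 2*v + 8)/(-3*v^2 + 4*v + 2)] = 2*(-5*v^2 + 16*v - 14)/(9*v^4 - 24*v^3 + 4*v^2 + 16*v + 4)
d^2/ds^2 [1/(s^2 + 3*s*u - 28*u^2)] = 2*(-s^2 - 3*s*u + 28*u^2 + (2*s + 3*u)^2)/(s^2 + 3*s*u - 28*u^2)^3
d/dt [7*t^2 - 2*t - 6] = 14*t - 2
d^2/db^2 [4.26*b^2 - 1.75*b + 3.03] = 8.52000000000000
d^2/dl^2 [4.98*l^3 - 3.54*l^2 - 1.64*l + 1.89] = 29.88*l - 7.08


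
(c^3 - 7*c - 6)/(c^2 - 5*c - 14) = (c^2 - 2*c - 3)/(c - 7)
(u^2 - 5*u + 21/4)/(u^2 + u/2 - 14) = (u - 3/2)/(u + 4)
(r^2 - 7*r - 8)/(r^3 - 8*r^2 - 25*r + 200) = (r + 1)/(r^2 - 25)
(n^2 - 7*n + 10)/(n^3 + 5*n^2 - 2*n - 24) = (n - 5)/(n^2 + 7*n + 12)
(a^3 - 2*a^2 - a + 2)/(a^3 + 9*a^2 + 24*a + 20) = (a^3 - 2*a^2 - a + 2)/(a^3 + 9*a^2 + 24*a + 20)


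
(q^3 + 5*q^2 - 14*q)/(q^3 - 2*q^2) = (q + 7)/q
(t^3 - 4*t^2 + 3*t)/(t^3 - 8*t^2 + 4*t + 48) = t*(t^2 - 4*t + 3)/(t^3 - 8*t^2 + 4*t + 48)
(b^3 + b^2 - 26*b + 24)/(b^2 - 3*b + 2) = (b^2 + 2*b - 24)/(b - 2)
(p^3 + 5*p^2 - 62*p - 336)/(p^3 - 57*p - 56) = (p + 6)/(p + 1)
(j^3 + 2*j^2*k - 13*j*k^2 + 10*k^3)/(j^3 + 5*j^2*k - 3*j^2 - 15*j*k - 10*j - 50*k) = (j^2 - 3*j*k + 2*k^2)/(j^2 - 3*j - 10)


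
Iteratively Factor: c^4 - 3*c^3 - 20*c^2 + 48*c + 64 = (c + 4)*(c^3 - 7*c^2 + 8*c + 16) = (c + 1)*(c + 4)*(c^2 - 8*c + 16) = (c - 4)*(c + 1)*(c + 4)*(c - 4)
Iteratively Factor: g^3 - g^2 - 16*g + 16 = (g - 1)*(g^2 - 16) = (g - 4)*(g - 1)*(g + 4)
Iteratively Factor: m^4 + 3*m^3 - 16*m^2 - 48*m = (m - 4)*(m^3 + 7*m^2 + 12*m) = (m - 4)*(m + 3)*(m^2 + 4*m) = (m - 4)*(m + 3)*(m + 4)*(m)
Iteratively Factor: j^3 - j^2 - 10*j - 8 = (j - 4)*(j^2 + 3*j + 2) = (j - 4)*(j + 1)*(j + 2)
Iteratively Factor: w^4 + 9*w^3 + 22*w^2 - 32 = (w + 4)*(w^3 + 5*w^2 + 2*w - 8) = (w - 1)*(w + 4)*(w^2 + 6*w + 8) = (w - 1)*(w + 4)^2*(w + 2)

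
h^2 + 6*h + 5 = (h + 1)*(h + 5)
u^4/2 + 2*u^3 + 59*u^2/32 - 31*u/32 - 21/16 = (u/2 + 1)*(u - 3/4)*(u + 1)*(u + 7/4)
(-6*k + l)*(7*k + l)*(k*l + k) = -42*k^3*l - 42*k^3 + k^2*l^2 + k^2*l + k*l^3 + k*l^2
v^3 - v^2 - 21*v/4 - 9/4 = (v - 3)*(v + 1/2)*(v + 3/2)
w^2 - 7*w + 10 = (w - 5)*(w - 2)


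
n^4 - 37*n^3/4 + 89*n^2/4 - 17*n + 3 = (n - 6)*(n - 2)*(n - 1)*(n - 1/4)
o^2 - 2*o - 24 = (o - 6)*(o + 4)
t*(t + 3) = t^2 + 3*t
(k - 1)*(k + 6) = k^2 + 5*k - 6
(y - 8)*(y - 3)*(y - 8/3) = y^3 - 41*y^2/3 + 160*y/3 - 64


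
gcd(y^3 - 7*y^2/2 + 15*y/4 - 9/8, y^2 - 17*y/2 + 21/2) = y - 3/2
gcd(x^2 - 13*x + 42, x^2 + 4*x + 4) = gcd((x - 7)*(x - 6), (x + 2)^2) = 1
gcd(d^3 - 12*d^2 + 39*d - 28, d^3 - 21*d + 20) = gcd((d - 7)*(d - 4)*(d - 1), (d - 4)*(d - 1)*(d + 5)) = d^2 - 5*d + 4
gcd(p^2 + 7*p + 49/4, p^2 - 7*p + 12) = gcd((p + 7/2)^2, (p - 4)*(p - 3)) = 1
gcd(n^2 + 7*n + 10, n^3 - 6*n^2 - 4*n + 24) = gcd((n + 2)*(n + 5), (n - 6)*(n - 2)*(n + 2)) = n + 2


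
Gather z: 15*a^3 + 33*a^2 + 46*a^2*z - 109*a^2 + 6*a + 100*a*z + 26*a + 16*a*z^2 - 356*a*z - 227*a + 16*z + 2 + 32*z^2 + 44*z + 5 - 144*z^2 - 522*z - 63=15*a^3 - 76*a^2 - 195*a + z^2*(16*a - 112) + z*(46*a^2 - 256*a - 462) - 56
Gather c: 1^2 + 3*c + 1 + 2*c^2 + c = 2*c^2 + 4*c + 2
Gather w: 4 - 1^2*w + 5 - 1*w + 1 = 10 - 2*w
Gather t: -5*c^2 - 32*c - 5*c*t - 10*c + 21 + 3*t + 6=-5*c^2 - 42*c + t*(3 - 5*c) + 27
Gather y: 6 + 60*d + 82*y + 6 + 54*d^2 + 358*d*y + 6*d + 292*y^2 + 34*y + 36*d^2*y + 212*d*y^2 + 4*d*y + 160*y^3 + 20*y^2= 54*d^2 + 66*d + 160*y^3 + y^2*(212*d + 312) + y*(36*d^2 + 362*d + 116) + 12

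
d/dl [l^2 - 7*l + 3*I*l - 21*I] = 2*l - 7 + 3*I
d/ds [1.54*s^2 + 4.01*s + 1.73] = 3.08*s + 4.01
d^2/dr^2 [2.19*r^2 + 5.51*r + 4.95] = 4.38000000000000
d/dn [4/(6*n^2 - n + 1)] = 4*(1 - 12*n)/(6*n^2 - n + 1)^2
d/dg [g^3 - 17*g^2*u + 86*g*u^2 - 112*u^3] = 3*g^2 - 34*g*u + 86*u^2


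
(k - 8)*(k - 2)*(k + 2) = k^3 - 8*k^2 - 4*k + 32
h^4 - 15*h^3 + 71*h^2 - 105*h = h*(h - 7)*(h - 5)*(h - 3)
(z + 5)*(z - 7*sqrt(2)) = z^2 - 7*sqrt(2)*z + 5*z - 35*sqrt(2)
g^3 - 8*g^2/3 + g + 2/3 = (g - 2)*(g - 1)*(g + 1/3)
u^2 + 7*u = u*(u + 7)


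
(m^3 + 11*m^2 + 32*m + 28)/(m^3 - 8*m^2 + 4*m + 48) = (m^2 + 9*m + 14)/(m^2 - 10*m + 24)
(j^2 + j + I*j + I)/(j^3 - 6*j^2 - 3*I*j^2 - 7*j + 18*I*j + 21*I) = (j + I)/(j^2 - j*(7 + 3*I) + 21*I)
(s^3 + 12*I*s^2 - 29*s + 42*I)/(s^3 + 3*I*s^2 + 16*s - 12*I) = (s + 7*I)/(s - 2*I)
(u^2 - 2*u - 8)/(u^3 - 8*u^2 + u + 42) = (u - 4)/(u^2 - 10*u + 21)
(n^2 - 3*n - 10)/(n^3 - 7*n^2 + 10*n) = (n + 2)/(n*(n - 2))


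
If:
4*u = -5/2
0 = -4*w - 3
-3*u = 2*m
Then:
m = 15/16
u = -5/8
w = -3/4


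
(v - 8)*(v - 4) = v^2 - 12*v + 32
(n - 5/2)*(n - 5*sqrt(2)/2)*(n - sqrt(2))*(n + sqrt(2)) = n^4 - 5*sqrt(2)*n^3/2 - 5*n^3/2 - 2*n^2 + 25*sqrt(2)*n^2/4 + 5*n + 5*sqrt(2)*n - 25*sqrt(2)/2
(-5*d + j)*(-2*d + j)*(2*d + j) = 20*d^3 - 4*d^2*j - 5*d*j^2 + j^3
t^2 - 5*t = t*(t - 5)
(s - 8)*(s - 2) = s^2 - 10*s + 16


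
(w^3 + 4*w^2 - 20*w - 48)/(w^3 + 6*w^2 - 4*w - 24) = (w - 4)/(w - 2)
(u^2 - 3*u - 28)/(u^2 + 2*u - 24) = (u^2 - 3*u - 28)/(u^2 + 2*u - 24)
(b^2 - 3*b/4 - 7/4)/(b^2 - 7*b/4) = (b + 1)/b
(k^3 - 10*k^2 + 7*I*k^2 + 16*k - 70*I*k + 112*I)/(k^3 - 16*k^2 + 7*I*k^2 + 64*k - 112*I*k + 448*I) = (k - 2)/(k - 8)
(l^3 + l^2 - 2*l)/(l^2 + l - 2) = l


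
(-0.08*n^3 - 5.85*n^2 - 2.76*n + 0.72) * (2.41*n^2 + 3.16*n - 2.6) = -0.1928*n^5 - 14.3513*n^4 - 24.9296*n^3 + 8.2236*n^2 + 9.4512*n - 1.872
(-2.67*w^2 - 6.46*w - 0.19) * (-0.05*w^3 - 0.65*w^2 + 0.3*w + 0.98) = 0.1335*w^5 + 2.0585*w^4 + 3.4075*w^3 - 4.4311*w^2 - 6.3878*w - 0.1862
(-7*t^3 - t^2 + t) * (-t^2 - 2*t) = 7*t^5 + 15*t^4 + t^3 - 2*t^2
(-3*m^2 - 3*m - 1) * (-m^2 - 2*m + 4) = 3*m^4 + 9*m^3 - 5*m^2 - 10*m - 4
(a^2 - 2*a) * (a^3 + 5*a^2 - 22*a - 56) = a^5 + 3*a^4 - 32*a^3 - 12*a^2 + 112*a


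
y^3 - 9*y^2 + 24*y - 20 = (y - 5)*(y - 2)^2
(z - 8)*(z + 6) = z^2 - 2*z - 48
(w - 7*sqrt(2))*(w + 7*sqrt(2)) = w^2 - 98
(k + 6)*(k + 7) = k^2 + 13*k + 42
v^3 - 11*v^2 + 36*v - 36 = (v - 6)*(v - 3)*(v - 2)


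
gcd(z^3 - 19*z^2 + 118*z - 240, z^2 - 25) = z - 5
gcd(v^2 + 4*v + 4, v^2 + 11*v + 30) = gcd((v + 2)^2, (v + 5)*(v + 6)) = 1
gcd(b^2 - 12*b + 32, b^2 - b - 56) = b - 8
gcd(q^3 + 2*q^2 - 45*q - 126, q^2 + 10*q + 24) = q + 6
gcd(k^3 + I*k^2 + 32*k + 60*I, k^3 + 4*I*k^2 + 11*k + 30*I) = k^2 + 7*I*k - 10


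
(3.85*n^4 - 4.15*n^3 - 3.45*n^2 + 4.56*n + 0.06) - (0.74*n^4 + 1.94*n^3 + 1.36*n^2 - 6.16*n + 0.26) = 3.11*n^4 - 6.09*n^3 - 4.81*n^2 + 10.72*n - 0.2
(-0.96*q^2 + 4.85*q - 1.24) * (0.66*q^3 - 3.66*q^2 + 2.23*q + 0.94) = -0.6336*q^5 + 6.7146*q^4 - 20.7102*q^3 + 14.4515*q^2 + 1.7938*q - 1.1656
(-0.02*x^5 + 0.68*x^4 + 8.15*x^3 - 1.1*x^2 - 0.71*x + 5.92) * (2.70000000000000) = -0.054*x^5 + 1.836*x^4 + 22.005*x^3 - 2.97*x^2 - 1.917*x + 15.984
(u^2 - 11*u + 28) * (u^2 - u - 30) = u^4 - 12*u^3 + 9*u^2 + 302*u - 840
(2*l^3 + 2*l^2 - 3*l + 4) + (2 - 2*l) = 2*l^3 + 2*l^2 - 5*l + 6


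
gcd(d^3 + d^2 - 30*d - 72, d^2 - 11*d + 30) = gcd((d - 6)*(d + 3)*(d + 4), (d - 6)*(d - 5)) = d - 6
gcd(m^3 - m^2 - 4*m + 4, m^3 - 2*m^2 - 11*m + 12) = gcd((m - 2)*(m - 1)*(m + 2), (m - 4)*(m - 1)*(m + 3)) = m - 1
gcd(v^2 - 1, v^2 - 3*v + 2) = v - 1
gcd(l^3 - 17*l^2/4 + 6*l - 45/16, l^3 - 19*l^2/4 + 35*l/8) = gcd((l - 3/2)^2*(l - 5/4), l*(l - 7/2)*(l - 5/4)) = l - 5/4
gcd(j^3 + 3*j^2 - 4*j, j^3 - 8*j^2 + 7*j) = j^2 - j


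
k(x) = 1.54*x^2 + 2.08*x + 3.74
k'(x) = 3.08*x + 2.08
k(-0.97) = 3.17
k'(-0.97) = -0.91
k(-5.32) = 36.26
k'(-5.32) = -14.31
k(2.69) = 20.48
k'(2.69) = 10.37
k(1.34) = 9.29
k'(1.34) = 6.21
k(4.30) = 41.16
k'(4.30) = 15.32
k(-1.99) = 5.70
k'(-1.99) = -4.05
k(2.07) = 14.64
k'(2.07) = 8.46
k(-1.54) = 4.19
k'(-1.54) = -2.66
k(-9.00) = 109.76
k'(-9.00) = -25.64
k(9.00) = 147.20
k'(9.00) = 29.80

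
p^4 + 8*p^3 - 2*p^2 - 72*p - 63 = (p - 3)*(p + 1)*(p + 3)*(p + 7)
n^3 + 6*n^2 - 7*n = n*(n - 1)*(n + 7)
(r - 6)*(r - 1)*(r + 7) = r^3 - 43*r + 42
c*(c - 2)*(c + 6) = c^3 + 4*c^2 - 12*c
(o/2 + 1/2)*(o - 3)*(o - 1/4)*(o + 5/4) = o^4/2 - o^3/2 - 85*o^2/32 - 19*o/16 + 15/32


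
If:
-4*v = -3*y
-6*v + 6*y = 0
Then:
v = 0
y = 0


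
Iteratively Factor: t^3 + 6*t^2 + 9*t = (t)*(t^2 + 6*t + 9) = t*(t + 3)*(t + 3)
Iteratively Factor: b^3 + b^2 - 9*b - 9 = (b - 3)*(b^2 + 4*b + 3) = (b - 3)*(b + 3)*(b + 1)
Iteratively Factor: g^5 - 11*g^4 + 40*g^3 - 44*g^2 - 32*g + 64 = (g - 4)*(g^4 - 7*g^3 + 12*g^2 + 4*g - 16) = (g - 4)*(g - 2)*(g^3 - 5*g^2 + 2*g + 8) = (g - 4)*(g - 2)*(g + 1)*(g^2 - 6*g + 8) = (g - 4)*(g - 2)^2*(g + 1)*(g - 4)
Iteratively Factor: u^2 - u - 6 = (u - 3)*(u + 2)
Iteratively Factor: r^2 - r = (r)*(r - 1)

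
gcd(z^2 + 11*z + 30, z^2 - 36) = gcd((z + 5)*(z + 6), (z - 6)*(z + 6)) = z + 6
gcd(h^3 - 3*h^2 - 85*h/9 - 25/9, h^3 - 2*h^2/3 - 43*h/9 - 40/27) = h^2 + 2*h + 5/9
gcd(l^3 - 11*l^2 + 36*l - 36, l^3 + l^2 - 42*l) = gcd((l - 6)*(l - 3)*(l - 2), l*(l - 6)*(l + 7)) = l - 6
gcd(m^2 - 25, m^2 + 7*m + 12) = 1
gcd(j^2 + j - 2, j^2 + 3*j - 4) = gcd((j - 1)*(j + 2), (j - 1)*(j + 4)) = j - 1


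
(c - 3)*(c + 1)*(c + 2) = c^3 - 7*c - 6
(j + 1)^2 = j^2 + 2*j + 1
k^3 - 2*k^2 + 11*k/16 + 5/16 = (k - 5/4)*(k - 1)*(k + 1/4)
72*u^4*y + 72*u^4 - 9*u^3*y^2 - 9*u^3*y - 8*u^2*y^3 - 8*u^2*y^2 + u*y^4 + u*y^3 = (-8*u + y)*(-3*u + y)*(3*u + y)*(u*y + u)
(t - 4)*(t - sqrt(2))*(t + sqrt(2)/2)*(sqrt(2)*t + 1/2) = sqrt(2)*t^4 - 4*sqrt(2)*t^3 - t^3/2 - 5*sqrt(2)*t^2/4 + 2*t^2 - t/2 + 5*sqrt(2)*t + 2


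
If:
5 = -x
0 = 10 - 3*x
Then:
No Solution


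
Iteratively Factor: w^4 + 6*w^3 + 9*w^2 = (w + 3)*(w^3 + 3*w^2) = w*(w + 3)*(w^2 + 3*w) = w*(w + 3)^2*(w)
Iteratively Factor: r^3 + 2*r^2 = (r)*(r^2 + 2*r) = r^2*(r + 2)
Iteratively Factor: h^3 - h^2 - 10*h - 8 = (h + 2)*(h^2 - 3*h - 4) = (h + 1)*(h + 2)*(h - 4)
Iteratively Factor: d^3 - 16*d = (d + 4)*(d^2 - 4*d) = (d - 4)*(d + 4)*(d)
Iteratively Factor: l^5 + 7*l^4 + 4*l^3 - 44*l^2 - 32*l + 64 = (l - 1)*(l^4 + 8*l^3 + 12*l^2 - 32*l - 64) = (l - 1)*(l + 4)*(l^3 + 4*l^2 - 4*l - 16) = (l - 2)*(l - 1)*(l + 4)*(l^2 + 6*l + 8) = (l - 2)*(l - 1)*(l + 2)*(l + 4)*(l + 4)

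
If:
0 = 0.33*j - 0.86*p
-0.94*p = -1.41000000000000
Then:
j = 3.91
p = 1.50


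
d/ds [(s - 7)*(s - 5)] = 2*s - 12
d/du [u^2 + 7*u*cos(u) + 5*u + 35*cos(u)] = -7*u*sin(u) + 2*u - 35*sin(u) + 7*cos(u) + 5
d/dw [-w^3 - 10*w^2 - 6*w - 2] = -3*w^2 - 20*w - 6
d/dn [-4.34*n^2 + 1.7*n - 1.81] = 1.7 - 8.68*n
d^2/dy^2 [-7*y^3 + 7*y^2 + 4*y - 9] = 14 - 42*y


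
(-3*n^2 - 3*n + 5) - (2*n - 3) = -3*n^2 - 5*n + 8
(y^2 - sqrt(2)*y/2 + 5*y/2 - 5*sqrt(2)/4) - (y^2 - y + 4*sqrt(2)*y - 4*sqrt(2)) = -9*sqrt(2)*y/2 + 7*y/2 + 11*sqrt(2)/4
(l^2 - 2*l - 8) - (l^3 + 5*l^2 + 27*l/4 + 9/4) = -l^3 - 4*l^2 - 35*l/4 - 41/4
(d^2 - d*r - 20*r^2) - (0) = d^2 - d*r - 20*r^2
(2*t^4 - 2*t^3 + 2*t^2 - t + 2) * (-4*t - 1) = -8*t^5 + 6*t^4 - 6*t^3 + 2*t^2 - 7*t - 2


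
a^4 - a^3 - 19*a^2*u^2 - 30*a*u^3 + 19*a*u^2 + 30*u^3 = (a - 1)*(a - 5*u)*(a + 2*u)*(a + 3*u)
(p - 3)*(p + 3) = p^2 - 9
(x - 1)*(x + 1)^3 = x^4 + 2*x^3 - 2*x - 1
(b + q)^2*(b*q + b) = b^3*q + b^3 + 2*b^2*q^2 + 2*b^2*q + b*q^3 + b*q^2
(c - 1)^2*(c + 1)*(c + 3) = c^4 + 2*c^3 - 4*c^2 - 2*c + 3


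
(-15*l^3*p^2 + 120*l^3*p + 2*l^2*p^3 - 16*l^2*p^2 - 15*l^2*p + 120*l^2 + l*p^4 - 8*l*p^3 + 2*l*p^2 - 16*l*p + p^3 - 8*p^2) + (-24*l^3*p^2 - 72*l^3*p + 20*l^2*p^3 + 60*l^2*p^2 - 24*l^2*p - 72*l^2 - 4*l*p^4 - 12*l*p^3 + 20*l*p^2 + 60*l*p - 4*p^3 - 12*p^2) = -39*l^3*p^2 + 48*l^3*p + 22*l^2*p^3 + 44*l^2*p^2 - 39*l^2*p + 48*l^2 - 3*l*p^4 - 20*l*p^3 + 22*l*p^2 + 44*l*p - 3*p^3 - 20*p^2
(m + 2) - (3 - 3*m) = 4*m - 1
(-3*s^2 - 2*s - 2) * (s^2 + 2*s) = -3*s^4 - 8*s^3 - 6*s^2 - 4*s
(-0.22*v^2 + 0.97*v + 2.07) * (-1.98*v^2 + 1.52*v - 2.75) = 0.4356*v^4 - 2.255*v^3 - 2.0192*v^2 + 0.4789*v - 5.6925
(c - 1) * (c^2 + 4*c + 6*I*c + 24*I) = c^3 + 3*c^2 + 6*I*c^2 - 4*c + 18*I*c - 24*I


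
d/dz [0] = 0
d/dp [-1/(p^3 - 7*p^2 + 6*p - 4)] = (3*p^2 - 14*p + 6)/(p^3 - 7*p^2 + 6*p - 4)^2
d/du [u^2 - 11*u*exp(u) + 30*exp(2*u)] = -11*u*exp(u) + 2*u + 60*exp(2*u) - 11*exp(u)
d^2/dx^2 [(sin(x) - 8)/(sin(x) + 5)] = 13*(sin(x)^2 - 5*sin(x) - 2)/(sin(x) + 5)^3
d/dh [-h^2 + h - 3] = 1 - 2*h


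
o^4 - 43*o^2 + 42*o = o*(o - 6)*(o - 1)*(o + 7)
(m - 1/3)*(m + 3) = m^2 + 8*m/3 - 1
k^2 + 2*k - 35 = (k - 5)*(k + 7)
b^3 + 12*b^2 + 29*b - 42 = (b - 1)*(b + 6)*(b + 7)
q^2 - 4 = (q - 2)*(q + 2)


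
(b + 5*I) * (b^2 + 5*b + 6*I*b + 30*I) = b^3 + 5*b^2 + 11*I*b^2 - 30*b + 55*I*b - 150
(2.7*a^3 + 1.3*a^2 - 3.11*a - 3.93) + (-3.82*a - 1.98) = 2.7*a^3 + 1.3*a^2 - 6.93*a - 5.91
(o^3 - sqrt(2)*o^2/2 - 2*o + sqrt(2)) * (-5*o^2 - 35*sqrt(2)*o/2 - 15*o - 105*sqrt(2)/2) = -5*o^5 - 15*sqrt(2)*o^4 - 15*o^4 - 45*sqrt(2)*o^3 + 55*o^3/2 + 30*sqrt(2)*o^2 + 165*o^2/2 - 35*o + 90*sqrt(2)*o - 105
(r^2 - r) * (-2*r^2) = -2*r^4 + 2*r^3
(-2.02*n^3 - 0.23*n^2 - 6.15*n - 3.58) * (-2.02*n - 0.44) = 4.0804*n^4 + 1.3534*n^3 + 12.5242*n^2 + 9.9376*n + 1.5752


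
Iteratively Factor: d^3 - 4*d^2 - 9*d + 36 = (d - 3)*(d^2 - d - 12) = (d - 3)*(d + 3)*(d - 4)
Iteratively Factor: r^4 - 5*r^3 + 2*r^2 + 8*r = (r + 1)*(r^3 - 6*r^2 + 8*r) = (r - 2)*(r + 1)*(r^2 - 4*r) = (r - 4)*(r - 2)*(r + 1)*(r)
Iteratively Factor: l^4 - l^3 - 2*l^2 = (l - 2)*(l^3 + l^2) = l*(l - 2)*(l^2 + l) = l^2*(l - 2)*(l + 1)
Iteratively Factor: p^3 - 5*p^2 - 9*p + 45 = (p - 5)*(p^2 - 9) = (p - 5)*(p + 3)*(p - 3)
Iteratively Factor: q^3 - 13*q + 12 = (q - 1)*(q^2 + q - 12) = (q - 1)*(q + 4)*(q - 3)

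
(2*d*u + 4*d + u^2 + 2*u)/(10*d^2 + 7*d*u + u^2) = (u + 2)/(5*d + u)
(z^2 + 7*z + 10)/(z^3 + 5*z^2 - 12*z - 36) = (z + 5)/(z^2 + 3*z - 18)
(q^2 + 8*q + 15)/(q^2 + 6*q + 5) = (q + 3)/(q + 1)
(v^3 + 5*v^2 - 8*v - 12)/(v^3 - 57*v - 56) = (v^2 + 4*v - 12)/(v^2 - v - 56)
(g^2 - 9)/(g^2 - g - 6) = (g + 3)/(g + 2)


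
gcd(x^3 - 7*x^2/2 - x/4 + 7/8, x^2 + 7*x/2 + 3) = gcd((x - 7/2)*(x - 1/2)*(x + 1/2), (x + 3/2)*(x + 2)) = 1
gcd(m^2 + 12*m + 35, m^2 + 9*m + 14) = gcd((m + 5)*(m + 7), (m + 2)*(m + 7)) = m + 7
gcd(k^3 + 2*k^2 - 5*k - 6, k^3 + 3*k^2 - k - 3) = k^2 + 4*k + 3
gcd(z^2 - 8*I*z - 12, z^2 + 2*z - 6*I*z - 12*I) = z - 6*I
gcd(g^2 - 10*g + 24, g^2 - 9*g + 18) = g - 6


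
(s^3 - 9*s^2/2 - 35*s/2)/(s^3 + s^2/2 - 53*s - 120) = s*(s - 7)/(s^2 - 2*s - 48)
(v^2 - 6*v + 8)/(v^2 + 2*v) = (v^2 - 6*v + 8)/(v*(v + 2))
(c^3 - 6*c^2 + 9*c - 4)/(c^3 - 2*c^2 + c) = (c - 4)/c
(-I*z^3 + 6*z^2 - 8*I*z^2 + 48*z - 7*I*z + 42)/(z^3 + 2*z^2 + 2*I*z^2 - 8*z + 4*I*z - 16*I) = (-I*z^3 + z^2*(6 - 8*I) + z*(48 - 7*I) + 42)/(z^3 + 2*z^2*(1 + I) + 4*z*(-2 + I) - 16*I)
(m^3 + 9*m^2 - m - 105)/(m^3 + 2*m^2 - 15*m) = (m + 7)/m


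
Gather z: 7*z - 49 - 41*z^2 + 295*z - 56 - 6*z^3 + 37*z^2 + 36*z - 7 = -6*z^3 - 4*z^2 + 338*z - 112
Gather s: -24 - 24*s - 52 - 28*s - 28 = -52*s - 104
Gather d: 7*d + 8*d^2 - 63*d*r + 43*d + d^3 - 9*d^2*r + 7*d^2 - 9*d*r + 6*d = d^3 + d^2*(15 - 9*r) + d*(56 - 72*r)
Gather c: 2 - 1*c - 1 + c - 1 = 0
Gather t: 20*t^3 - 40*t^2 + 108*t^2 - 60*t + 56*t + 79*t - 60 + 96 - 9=20*t^3 + 68*t^2 + 75*t + 27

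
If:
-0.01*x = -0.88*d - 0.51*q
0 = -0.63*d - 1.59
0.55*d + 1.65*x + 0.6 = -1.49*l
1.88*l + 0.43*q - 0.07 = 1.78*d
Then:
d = -2.52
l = -3.36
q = 4.42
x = 3.52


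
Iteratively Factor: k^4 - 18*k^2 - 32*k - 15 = (k + 1)*(k^3 - k^2 - 17*k - 15) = (k - 5)*(k + 1)*(k^2 + 4*k + 3) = (k - 5)*(k + 1)*(k + 3)*(k + 1)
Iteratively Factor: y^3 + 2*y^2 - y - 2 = (y + 1)*(y^2 + y - 2) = (y + 1)*(y + 2)*(y - 1)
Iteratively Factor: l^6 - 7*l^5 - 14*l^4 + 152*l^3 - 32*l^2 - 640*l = (l + 4)*(l^5 - 11*l^4 + 30*l^3 + 32*l^2 - 160*l) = (l - 4)*(l + 4)*(l^4 - 7*l^3 + 2*l^2 + 40*l) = (l - 4)^2*(l + 4)*(l^3 - 3*l^2 - 10*l) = l*(l - 4)^2*(l + 4)*(l^2 - 3*l - 10) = l*(l - 4)^2*(l + 2)*(l + 4)*(l - 5)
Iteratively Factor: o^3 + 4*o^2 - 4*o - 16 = (o + 2)*(o^2 + 2*o - 8) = (o + 2)*(o + 4)*(o - 2)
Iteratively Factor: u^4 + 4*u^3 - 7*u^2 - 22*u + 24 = (u + 3)*(u^3 + u^2 - 10*u + 8) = (u - 2)*(u + 3)*(u^2 + 3*u - 4) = (u - 2)*(u - 1)*(u + 3)*(u + 4)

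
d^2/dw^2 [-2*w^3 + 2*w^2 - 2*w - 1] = 4 - 12*w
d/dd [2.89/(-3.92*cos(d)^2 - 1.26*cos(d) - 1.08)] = -(22.6576*cos(d) + 3.6414)*sin(d)/(3.92*cos(d)^2 + 1.26*cos(d) + 1.08)^2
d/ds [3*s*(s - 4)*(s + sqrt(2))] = 9*s^2 - 24*s + 6*sqrt(2)*s - 12*sqrt(2)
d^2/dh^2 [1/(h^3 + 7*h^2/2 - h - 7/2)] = 4*(-(6*h + 7)*(2*h^3 + 7*h^2 - 2*h - 7) + 4*(3*h^2 + 7*h - 1)^2)/(2*h^3 + 7*h^2 - 2*h - 7)^3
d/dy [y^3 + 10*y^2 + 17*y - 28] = 3*y^2 + 20*y + 17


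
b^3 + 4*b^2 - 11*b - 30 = (b - 3)*(b + 2)*(b + 5)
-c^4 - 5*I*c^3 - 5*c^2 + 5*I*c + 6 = (c - I)*(c + 6*I)*(-I*c - I)*(-I*c + I)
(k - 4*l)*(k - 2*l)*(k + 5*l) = k^3 - k^2*l - 22*k*l^2 + 40*l^3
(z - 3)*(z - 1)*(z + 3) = z^3 - z^2 - 9*z + 9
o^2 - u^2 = (o - u)*(o + u)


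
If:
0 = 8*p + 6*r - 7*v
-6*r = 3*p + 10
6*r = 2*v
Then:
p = -50/31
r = -80/93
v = -80/31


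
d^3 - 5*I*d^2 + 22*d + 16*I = (d - 8*I)*(d + I)*(d + 2*I)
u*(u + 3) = u^2 + 3*u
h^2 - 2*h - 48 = (h - 8)*(h + 6)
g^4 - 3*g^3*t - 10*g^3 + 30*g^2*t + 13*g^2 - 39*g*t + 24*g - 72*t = (g - 8)*(g - 3)*(g + 1)*(g - 3*t)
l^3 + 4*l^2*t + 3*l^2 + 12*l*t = l*(l + 3)*(l + 4*t)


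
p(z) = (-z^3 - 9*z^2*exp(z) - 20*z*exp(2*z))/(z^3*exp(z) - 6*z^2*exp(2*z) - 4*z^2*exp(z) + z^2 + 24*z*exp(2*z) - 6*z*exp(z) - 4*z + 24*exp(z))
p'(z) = (-z^3 - 9*z^2*exp(z) - 20*z*exp(2*z))*(-z^3*exp(z) + 12*z^2*exp(2*z) + z^2*exp(z) - 36*z*exp(2*z) + 14*z*exp(z) - 2*z - 24*exp(2*z) - 18*exp(z) + 4)/(z^3*exp(z) - 6*z^2*exp(2*z) - 4*z^2*exp(z) + z^2 + 24*z*exp(2*z) - 6*z*exp(z) - 4*z + 24*exp(z))^2 + (-9*z^2*exp(z) - 3*z^2 - 40*z*exp(2*z) - 18*z*exp(z) - 20*exp(2*z))/(z^3*exp(z) - 6*z^2*exp(2*z) - 4*z^2*exp(z) + z^2 + 24*z*exp(2*z) - 6*z*exp(z) - 4*z + 24*exp(z)) = (z*(z^2 + 9*z*exp(z) + 20*exp(2*z))*(z^3*exp(z) - 12*z^2*exp(2*z) - z^2*exp(z) + 36*z*exp(2*z) - 14*z*exp(z) + 2*z + 24*exp(2*z) + 18*exp(z) - 4) - (9*z^2*exp(z) + 3*z^2 + 40*z*exp(2*z) + 18*z*exp(z) + 20*exp(2*z))*(z^3*exp(z) - 6*z^2*exp(2*z) - 4*z^2*exp(z) + z^2 + 24*z*exp(2*z) - 6*z*exp(z) - 4*z + 24*exp(z)))/(z^3*exp(z) - 6*z^2*exp(2*z) - 4*z^2*exp(z) + z^2 + 24*z*exp(2*z) - 6*z*exp(z) - 4*z + 24*exp(z))^2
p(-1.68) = 0.11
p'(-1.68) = -0.51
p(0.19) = -0.18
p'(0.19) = -1.04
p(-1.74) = 0.14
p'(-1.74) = -0.57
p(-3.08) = 1.25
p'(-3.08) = -0.87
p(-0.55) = 0.18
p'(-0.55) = 0.17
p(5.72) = 1.96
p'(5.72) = -1.16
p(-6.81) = 4.31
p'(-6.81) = -0.85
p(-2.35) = 0.60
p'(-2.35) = -0.87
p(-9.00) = 6.24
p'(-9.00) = -0.90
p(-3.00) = 1.18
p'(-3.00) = -0.87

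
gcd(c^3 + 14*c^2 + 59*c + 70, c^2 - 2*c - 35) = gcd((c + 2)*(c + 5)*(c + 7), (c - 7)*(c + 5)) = c + 5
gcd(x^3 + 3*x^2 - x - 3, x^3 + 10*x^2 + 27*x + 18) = x^2 + 4*x + 3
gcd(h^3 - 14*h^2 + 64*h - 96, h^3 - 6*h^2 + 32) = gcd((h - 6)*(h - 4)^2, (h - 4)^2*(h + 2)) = h^2 - 8*h + 16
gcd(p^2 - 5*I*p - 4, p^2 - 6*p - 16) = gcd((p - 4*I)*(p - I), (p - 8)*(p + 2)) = 1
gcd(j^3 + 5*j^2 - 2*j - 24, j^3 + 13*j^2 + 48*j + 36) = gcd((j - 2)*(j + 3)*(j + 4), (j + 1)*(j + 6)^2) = 1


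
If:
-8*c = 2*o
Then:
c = -o/4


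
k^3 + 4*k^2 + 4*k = k*(k + 2)^2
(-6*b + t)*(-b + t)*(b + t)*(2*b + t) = 12*b^4 + 4*b^3*t - 13*b^2*t^2 - 4*b*t^3 + t^4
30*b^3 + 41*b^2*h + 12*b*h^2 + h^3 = (b + h)*(5*b + h)*(6*b + h)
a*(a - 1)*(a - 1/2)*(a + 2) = a^4 + a^3/2 - 5*a^2/2 + a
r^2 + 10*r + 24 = (r + 4)*(r + 6)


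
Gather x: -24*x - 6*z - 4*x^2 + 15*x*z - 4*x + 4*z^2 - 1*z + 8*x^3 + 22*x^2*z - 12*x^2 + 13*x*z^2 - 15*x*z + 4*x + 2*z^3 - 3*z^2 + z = 8*x^3 + x^2*(22*z - 16) + x*(13*z^2 - 24) + 2*z^3 + z^2 - 6*z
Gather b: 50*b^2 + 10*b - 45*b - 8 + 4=50*b^2 - 35*b - 4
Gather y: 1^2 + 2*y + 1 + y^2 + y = y^2 + 3*y + 2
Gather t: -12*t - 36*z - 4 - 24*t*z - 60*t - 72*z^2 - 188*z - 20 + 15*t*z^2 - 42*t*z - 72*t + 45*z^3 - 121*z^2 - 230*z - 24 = t*(15*z^2 - 66*z - 144) + 45*z^3 - 193*z^2 - 454*z - 48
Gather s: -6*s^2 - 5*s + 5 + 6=-6*s^2 - 5*s + 11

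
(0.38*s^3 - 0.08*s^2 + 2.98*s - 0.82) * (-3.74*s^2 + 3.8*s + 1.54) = -1.4212*s^5 + 1.7432*s^4 - 10.864*s^3 + 14.2676*s^2 + 1.4732*s - 1.2628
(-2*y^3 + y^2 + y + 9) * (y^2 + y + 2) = -2*y^5 - y^4 - 2*y^3 + 12*y^2 + 11*y + 18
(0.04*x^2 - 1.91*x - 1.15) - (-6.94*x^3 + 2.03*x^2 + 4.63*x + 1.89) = 6.94*x^3 - 1.99*x^2 - 6.54*x - 3.04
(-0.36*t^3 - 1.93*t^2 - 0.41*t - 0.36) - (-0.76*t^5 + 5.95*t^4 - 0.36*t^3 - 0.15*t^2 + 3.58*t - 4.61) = 0.76*t^5 - 5.95*t^4 - 1.78*t^2 - 3.99*t + 4.25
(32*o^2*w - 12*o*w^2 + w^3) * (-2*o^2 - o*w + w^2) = -64*o^4*w - 8*o^3*w^2 + 42*o^2*w^3 - 13*o*w^4 + w^5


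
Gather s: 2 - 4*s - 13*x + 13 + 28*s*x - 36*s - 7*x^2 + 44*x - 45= s*(28*x - 40) - 7*x^2 + 31*x - 30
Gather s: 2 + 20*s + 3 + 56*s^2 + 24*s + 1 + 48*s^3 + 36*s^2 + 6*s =48*s^3 + 92*s^2 + 50*s + 6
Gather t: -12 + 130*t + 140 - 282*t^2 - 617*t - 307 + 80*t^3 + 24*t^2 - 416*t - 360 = 80*t^3 - 258*t^2 - 903*t - 539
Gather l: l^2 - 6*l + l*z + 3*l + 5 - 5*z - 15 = l^2 + l*(z - 3) - 5*z - 10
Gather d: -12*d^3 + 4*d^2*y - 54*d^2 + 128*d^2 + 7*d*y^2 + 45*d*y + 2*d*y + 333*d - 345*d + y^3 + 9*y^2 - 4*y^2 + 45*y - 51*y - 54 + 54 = -12*d^3 + d^2*(4*y + 74) + d*(7*y^2 + 47*y - 12) + y^3 + 5*y^2 - 6*y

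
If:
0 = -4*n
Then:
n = 0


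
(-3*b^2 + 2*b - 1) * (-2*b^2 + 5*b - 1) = 6*b^4 - 19*b^3 + 15*b^2 - 7*b + 1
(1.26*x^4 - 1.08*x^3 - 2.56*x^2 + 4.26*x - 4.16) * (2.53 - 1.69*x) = -2.1294*x^5 + 5.013*x^4 + 1.594*x^3 - 13.6762*x^2 + 17.8082*x - 10.5248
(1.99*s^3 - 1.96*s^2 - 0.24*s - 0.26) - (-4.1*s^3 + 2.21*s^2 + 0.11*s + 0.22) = 6.09*s^3 - 4.17*s^2 - 0.35*s - 0.48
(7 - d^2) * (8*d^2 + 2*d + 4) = -8*d^4 - 2*d^3 + 52*d^2 + 14*d + 28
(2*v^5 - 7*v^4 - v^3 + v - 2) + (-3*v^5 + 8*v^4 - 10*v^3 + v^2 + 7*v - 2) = -v^5 + v^4 - 11*v^3 + v^2 + 8*v - 4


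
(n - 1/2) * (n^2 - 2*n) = n^3 - 5*n^2/2 + n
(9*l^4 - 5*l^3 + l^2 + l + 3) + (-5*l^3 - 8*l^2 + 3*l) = 9*l^4 - 10*l^3 - 7*l^2 + 4*l + 3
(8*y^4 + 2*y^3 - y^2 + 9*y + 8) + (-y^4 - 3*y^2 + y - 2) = 7*y^4 + 2*y^3 - 4*y^2 + 10*y + 6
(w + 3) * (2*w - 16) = 2*w^2 - 10*w - 48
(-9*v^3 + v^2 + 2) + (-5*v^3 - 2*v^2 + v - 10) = -14*v^3 - v^2 + v - 8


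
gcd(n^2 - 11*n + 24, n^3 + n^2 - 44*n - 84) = 1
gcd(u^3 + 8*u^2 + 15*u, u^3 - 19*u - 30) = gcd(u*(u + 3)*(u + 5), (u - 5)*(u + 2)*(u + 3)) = u + 3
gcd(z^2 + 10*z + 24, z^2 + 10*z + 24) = z^2 + 10*z + 24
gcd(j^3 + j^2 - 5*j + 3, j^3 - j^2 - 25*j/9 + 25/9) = j - 1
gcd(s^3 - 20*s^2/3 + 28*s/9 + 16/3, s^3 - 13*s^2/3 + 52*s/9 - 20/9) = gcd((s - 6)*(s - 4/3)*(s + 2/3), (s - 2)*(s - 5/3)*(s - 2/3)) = 1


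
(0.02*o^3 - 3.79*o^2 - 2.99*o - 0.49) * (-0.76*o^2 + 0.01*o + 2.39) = -0.0152*o^5 + 2.8806*o^4 + 2.2823*o^3 - 8.7156*o^2 - 7.151*o - 1.1711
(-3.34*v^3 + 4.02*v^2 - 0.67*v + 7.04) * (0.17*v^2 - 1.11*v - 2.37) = -0.5678*v^5 + 4.3908*v^4 + 3.3397*v^3 - 7.5869*v^2 - 6.2265*v - 16.6848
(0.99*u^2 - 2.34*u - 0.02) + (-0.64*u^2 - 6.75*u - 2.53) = 0.35*u^2 - 9.09*u - 2.55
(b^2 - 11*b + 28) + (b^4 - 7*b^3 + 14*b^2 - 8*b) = b^4 - 7*b^3 + 15*b^2 - 19*b + 28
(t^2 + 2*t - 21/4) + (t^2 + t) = 2*t^2 + 3*t - 21/4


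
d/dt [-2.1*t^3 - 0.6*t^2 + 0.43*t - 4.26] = -6.3*t^2 - 1.2*t + 0.43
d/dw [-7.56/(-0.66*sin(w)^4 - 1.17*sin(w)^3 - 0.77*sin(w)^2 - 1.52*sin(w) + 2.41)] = (-26.6112*sin(w) + 4.9896*sin(3*w) + 13.2678*cos(2*w) - 24.759)*cos(w)/(0.66*sin(w)^4 + 1.17*sin(w)^3 + 0.77*sin(w)^2 + 1.52*sin(w) - 2.41)^2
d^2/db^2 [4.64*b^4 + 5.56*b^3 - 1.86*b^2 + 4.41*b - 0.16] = 55.68*b^2 + 33.36*b - 3.72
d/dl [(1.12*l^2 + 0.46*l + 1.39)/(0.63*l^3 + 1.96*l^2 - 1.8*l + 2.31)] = (-0.7056*l^4 - 0.5796*l^3 - 5.5447*l^2 - 0.274399999999999*l + 3.5646)/(0.3969*l^6 + 2.4696*l^5 + 1.5736*l^4 - 4.1454*l^3 + 12.2952*l^2 - 8.316*l + 5.3361)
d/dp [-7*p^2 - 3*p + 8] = -14*p - 3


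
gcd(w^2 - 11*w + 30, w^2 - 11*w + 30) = w^2 - 11*w + 30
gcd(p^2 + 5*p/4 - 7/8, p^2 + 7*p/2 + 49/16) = p + 7/4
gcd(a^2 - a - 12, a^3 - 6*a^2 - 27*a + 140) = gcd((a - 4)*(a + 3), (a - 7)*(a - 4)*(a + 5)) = a - 4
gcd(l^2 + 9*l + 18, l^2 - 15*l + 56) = 1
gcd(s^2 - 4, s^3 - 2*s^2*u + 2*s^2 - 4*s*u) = s + 2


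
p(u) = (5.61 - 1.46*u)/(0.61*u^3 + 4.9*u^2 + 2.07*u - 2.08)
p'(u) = (5.61 - 1.46*u)*(-1.83*u^2 - 9.8*u - 2.07)/(0.61*u^3 + 4.9*u^2 + 2.07*u - 2.08)^2 - 1.46/(0.61*u^3 + 4.9*u^2 + 2.07*u - 2.08) = (1.7812*u^3 - 3.1123*u^2 - 54.978*u - 8.5759)/(0.3721*u^6 + 5.978*u^5 + 26.5354*u^4 + 17.7484*u^3 - 16.0991*u^2 - 8.6112*u + 4.3264)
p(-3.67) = 0.42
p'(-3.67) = 0.09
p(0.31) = -5.43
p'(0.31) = -28.71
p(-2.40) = 0.72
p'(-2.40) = 0.50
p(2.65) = 0.04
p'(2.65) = -0.06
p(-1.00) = 50.50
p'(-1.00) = 2117.79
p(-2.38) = 0.73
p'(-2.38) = 0.51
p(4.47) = -0.01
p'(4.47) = -0.01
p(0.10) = -3.00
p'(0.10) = -4.24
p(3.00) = 0.02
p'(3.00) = -0.04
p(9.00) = -0.01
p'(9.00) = 0.00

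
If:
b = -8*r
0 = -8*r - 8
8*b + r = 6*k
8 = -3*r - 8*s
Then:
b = 8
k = 21/2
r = -1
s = -5/8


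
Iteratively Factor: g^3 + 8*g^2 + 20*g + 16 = (g + 4)*(g^2 + 4*g + 4) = (g + 2)*(g + 4)*(g + 2)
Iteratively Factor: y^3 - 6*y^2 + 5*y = (y)*(y^2 - 6*y + 5) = y*(y - 5)*(y - 1)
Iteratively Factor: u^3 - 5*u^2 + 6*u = (u - 3)*(u^2 - 2*u) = (u - 3)*(u - 2)*(u)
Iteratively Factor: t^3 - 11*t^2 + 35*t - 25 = (t - 5)*(t^2 - 6*t + 5) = (t - 5)*(t - 1)*(t - 5)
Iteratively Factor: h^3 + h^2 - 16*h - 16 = (h - 4)*(h^2 + 5*h + 4) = (h - 4)*(h + 4)*(h + 1)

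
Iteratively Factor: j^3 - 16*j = (j)*(j^2 - 16) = j*(j - 4)*(j + 4)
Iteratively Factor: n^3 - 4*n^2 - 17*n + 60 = (n - 3)*(n^2 - n - 20) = (n - 3)*(n + 4)*(n - 5)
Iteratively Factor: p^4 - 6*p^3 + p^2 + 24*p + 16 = (p + 1)*(p^3 - 7*p^2 + 8*p + 16) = (p - 4)*(p + 1)*(p^2 - 3*p - 4) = (p - 4)^2*(p + 1)*(p + 1)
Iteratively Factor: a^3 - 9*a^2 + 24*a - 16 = (a - 4)*(a^2 - 5*a + 4) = (a - 4)^2*(a - 1)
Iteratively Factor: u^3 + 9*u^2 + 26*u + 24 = (u + 3)*(u^2 + 6*u + 8) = (u + 2)*(u + 3)*(u + 4)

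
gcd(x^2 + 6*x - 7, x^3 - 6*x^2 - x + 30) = 1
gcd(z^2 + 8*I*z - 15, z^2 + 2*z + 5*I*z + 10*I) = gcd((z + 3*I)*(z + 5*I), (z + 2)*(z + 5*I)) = z + 5*I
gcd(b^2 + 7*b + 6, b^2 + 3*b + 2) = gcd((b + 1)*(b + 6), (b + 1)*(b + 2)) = b + 1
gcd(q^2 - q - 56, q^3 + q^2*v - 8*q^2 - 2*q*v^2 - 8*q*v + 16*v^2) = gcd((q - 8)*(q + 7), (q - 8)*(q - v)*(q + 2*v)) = q - 8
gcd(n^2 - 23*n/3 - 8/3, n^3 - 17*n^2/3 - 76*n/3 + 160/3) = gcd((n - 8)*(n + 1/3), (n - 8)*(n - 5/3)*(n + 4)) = n - 8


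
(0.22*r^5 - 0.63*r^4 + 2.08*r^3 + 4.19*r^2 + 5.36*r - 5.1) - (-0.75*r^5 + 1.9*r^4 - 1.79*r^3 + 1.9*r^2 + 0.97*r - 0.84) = 0.97*r^5 - 2.53*r^4 + 3.87*r^3 + 2.29*r^2 + 4.39*r - 4.26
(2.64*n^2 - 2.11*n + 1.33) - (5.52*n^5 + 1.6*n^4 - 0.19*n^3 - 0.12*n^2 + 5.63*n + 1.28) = -5.52*n^5 - 1.6*n^4 + 0.19*n^3 + 2.76*n^2 - 7.74*n + 0.05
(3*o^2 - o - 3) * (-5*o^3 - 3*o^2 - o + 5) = -15*o^5 - 4*o^4 + 15*o^3 + 25*o^2 - 2*o - 15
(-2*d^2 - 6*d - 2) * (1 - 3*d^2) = 6*d^4 + 18*d^3 + 4*d^2 - 6*d - 2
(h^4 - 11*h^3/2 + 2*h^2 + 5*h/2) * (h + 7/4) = h^5 - 15*h^4/4 - 61*h^3/8 + 6*h^2 + 35*h/8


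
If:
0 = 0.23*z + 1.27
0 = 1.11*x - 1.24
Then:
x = 1.12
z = -5.52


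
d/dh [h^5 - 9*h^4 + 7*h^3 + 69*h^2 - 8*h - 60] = 5*h^4 - 36*h^3 + 21*h^2 + 138*h - 8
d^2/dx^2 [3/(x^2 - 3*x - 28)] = 6*(x^2 - 3*x - (2*x - 3)^2 - 28)/(-x^2 + 3*x + 28)^3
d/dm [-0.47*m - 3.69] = -0.470000000000000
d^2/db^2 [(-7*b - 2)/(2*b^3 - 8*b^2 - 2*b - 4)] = ((7*b + 2)*(-3*b^2 + 8*b + 1)^2 + (21*b^2 - 56*b + (3*b - 4)*(7*b + 2) - 7)*(-b^3 + 4*b^2 + b + 2))/(-b^3 + 4*b^2 + b + 2)^3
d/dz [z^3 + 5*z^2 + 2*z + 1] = 3*z^2 + 10*z + 2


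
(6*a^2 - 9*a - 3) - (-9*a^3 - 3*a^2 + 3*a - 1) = 9*a^3 + 9*a^2 - 12*a - 2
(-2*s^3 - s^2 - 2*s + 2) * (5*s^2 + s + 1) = -10*s^5 - 7*s^4 - 13*s^3 + 7*s^2 + 2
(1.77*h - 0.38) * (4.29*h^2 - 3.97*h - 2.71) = 7.5933*h^3 - 8.6571*h^2 - 3.2881*h + 1.0298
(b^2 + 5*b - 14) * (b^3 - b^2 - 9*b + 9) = b^5 + 4*b^4 - 28*b^3 - 22*b^2 + 171*b - 126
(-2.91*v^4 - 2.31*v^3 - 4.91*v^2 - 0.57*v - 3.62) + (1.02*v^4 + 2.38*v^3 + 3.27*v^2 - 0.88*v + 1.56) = -1.89*v^4 + 0.0699999999999998*v^3 - 1.64*v^2 - 1.45*v - 2.06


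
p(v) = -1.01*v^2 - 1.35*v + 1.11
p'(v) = -2.02*v - 1.35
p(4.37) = -24.08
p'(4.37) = -10.18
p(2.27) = -7.16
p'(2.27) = -5.94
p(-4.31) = -11.83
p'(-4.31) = 7.36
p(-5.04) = -17.74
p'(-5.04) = 8.83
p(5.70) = -39.40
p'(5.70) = -12.86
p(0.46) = 0.28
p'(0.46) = -2.28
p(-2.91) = -3.51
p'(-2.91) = 4.53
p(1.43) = -2.89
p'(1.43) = -4.24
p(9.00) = -92.85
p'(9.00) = -19.53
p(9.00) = -92.85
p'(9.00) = -19.53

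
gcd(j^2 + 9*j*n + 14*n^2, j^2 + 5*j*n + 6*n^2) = j + 2*n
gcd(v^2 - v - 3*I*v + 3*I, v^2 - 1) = v - 1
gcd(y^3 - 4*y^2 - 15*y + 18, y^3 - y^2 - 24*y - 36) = y^2 - 3*y - 18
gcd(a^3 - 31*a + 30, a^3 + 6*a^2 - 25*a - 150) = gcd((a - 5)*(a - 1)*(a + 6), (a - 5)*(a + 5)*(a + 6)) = a^2 + a - 30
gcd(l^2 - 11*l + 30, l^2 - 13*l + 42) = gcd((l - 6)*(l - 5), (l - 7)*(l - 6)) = l - 6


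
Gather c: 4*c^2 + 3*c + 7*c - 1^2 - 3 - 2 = 4*c^2 + 10*c - 6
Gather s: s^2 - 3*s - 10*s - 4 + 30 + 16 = s^2 - 13*s + 42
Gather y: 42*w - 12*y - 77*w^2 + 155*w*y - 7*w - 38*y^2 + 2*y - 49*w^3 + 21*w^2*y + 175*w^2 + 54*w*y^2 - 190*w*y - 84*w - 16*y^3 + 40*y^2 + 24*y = -49*w^3 + 98*w^2 - 49*w - 16*y^3 + y^2*(54*w + 2) + y*(21*w^2 - 35*w + 14)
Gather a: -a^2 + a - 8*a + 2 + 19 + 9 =-a^2 - 7*a + 30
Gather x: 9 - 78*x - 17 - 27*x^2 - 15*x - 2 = -27*x^2 - 93*x - 10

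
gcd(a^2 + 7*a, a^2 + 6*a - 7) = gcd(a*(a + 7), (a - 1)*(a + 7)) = a + 7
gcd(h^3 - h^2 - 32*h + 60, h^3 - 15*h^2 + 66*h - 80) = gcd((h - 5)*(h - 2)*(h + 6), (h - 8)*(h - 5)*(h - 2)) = h^2 - 7*h + 10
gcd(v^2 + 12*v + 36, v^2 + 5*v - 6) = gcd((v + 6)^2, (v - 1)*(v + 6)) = v + 6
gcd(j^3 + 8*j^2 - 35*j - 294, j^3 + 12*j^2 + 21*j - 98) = j^2 + 14*j + 49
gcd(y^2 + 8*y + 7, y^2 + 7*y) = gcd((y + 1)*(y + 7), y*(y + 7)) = y + 7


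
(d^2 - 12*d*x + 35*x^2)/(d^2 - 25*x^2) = (d - 7*x)/(d + 5*x)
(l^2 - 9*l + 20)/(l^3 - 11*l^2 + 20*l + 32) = (l - 5)/(l^2 - 7*l - 8)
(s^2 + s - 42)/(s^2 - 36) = (s + 7)/(s + 6)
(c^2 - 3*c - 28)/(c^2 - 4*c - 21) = (c + 4)/(c + 3)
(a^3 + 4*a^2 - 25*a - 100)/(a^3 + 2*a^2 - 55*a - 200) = (a^2 - a - 20)/(a^2 - 3*a - 40)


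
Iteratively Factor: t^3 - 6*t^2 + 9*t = (t)*(t^2 - 6*t + 9) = t*(t - 3)*(t - 3)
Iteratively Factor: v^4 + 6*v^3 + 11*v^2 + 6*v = (v + 3)*(v^3 + 3*v^2 + 2*v) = (v + 1)*(v + 3)*(v^2 + 2*v) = (v + 1)*(v + 2)*(v + 3)*(v)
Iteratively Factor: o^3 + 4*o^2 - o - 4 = (o + 1)*(o^2 + 3*o - 4) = (o + 1)*(o + 4)*(o - 1)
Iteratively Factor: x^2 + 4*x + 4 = (x + 2)*(x + 2)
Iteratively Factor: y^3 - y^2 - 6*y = (y - 3)*(y^2 + 2*y) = (y - 3)*(y + 2)*(y)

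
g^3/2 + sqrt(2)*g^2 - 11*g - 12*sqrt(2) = (g/2 + sqrt(2)/2)*(g - 3*sqrt(2))*(g + 4*sqrt(2))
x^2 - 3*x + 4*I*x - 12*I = (x - 3)*(x + 4*I)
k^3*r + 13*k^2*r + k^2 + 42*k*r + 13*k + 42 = (k + 6)*(k + 7)*(k*r + 1)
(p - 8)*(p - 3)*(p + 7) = p^3 - 4*p^2 - 53*p + 168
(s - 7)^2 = s^2 - 14*s + 49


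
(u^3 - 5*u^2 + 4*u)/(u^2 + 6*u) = (u^2 - 5*u + 4)/(u + 6)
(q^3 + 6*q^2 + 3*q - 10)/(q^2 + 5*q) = q + 1 - 2/q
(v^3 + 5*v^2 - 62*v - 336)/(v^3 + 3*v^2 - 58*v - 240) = (v + 7)/(v + 5)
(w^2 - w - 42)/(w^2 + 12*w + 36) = (w - 7)/(w + 6)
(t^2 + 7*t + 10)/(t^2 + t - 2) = (t + 5)/(t - 1)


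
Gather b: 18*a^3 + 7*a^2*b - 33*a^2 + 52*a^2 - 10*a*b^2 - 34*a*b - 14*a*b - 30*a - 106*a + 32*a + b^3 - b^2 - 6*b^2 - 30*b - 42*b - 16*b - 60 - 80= 18*a^3 + 19*a^2 - 104*a + b^3 + b^2*(-10*a - 7) + b*(7*a^2 - 48*a - 88) - 140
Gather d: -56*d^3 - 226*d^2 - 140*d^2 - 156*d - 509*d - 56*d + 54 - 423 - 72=-56*d^3 - 366*d^2 - 721*d - 441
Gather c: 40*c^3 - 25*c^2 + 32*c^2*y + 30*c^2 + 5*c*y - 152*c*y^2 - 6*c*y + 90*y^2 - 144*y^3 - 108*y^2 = 40*c^3 + c^2*(32*y + 5) + c*(-152*y^2 - y) - 144*y^3 - 18*y^2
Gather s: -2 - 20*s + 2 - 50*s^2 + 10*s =-50*s^2 - 10*s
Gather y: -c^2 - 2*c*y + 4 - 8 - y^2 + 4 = -c^2 - 2*c*y - y^2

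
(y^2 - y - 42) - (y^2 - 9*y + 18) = 8*y - 60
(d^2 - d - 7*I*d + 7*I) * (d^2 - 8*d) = d^4 - 9*d^3 - 7*I*d^3 + 8*d^2 + 63*I*d^2 - 56*I*d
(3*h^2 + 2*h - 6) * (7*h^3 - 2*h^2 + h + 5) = 21*h^5 + 8*h^4 - 43*h^3 + 29*h^2 + 4*h - 30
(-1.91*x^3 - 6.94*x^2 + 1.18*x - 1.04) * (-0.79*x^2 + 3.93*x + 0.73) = 1.5089*x^5 - 2.0237*x^4 - 29.6007*x^3 + 0.392799999999999*x^2 - 3.2258*x - 0.7592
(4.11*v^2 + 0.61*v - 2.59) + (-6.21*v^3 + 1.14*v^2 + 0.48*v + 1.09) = -6.21*v^3 + 5.25*v^2 + 1.09*v - 1.5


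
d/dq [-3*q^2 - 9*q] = -6*q - 9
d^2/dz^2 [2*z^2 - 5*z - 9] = 4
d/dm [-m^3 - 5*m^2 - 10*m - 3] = -3*m^2 - 10*m - 10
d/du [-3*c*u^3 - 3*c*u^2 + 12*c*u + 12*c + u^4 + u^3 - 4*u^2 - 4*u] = -9*c*u^2 - 6*c*u + 12*c + 4*u^3 + 3*u^2 - 8*u - 4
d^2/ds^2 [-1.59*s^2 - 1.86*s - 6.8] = -3.18000000000000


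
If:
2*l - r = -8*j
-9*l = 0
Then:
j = r/8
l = 0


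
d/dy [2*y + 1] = 2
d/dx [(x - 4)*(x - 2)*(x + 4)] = 3*x^2 - 4*x - 16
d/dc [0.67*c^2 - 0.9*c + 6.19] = 1.34*c - 0.9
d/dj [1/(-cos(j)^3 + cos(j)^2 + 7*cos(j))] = (-3*sin(j) + 7*sin(j)/cos(j)^2 + 2*tan(j))/(sin(j)^2 + cos(j) + 6)^2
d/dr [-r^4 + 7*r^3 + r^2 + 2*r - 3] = -4*r^3 + 21*r^2 + 2*r + 2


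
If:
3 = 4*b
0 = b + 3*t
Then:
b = 3/4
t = -1/4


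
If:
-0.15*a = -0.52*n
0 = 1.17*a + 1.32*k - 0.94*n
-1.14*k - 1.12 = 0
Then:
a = 1.44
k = -0.98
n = 0.42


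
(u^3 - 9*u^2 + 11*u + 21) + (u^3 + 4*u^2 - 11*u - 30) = 2*u^3 - 5*u^2 - 9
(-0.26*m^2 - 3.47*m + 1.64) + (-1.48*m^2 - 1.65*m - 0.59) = -1.74*m^2 - 5.12*m + 1.05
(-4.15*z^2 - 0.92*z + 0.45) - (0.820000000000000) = -4.15*z^2 - 0.92*z - 0.37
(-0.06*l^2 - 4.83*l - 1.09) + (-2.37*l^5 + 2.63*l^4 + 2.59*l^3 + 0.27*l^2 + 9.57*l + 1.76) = -2.37*l^5 + 2.63*l^4 + 2.59*l^3 + 0.21*l^2 + 4.74*l + 0.67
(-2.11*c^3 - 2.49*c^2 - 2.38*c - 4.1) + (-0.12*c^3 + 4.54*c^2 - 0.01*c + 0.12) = -2.23*c^3 + 2.05*c^2 - 2.39*c - 3.98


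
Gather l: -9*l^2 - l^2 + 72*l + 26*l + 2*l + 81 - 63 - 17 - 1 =-10*l^2 + 100*l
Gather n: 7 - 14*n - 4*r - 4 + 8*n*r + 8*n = n*(8*r - 6) - 4*r + 3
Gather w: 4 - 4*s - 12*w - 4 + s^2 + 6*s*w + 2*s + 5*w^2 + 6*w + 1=s^2 - 2*s + 5*w^2 + w*(6*s - 6) + 1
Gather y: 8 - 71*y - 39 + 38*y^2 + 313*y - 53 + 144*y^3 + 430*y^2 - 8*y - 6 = 144*y^3 + 468*y^2 + 234*y - 90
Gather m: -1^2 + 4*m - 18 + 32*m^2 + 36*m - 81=32*m^2 + 40*m - 100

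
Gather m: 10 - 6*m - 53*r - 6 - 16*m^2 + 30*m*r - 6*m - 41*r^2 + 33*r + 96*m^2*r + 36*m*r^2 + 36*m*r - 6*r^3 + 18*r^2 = m^2*(96*r - 16) + m*(36*r^2 + 66*r - 12) - 6*r^3 - 23*r^2 - 20*r + 4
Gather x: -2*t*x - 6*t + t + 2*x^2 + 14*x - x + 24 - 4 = -5*t + 2*x^2 + x*(13 - 2*t) + 20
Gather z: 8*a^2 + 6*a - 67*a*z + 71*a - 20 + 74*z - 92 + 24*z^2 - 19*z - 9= 8*a^2 + 77*a + 24*z^2 + z*(55 - 67*a) - 121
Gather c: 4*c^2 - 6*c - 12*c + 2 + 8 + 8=4*c^2 - 18*c + 18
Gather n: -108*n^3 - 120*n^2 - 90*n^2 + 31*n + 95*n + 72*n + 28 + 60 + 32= -108*n^3 - 210*n^2 + 198*n + 120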